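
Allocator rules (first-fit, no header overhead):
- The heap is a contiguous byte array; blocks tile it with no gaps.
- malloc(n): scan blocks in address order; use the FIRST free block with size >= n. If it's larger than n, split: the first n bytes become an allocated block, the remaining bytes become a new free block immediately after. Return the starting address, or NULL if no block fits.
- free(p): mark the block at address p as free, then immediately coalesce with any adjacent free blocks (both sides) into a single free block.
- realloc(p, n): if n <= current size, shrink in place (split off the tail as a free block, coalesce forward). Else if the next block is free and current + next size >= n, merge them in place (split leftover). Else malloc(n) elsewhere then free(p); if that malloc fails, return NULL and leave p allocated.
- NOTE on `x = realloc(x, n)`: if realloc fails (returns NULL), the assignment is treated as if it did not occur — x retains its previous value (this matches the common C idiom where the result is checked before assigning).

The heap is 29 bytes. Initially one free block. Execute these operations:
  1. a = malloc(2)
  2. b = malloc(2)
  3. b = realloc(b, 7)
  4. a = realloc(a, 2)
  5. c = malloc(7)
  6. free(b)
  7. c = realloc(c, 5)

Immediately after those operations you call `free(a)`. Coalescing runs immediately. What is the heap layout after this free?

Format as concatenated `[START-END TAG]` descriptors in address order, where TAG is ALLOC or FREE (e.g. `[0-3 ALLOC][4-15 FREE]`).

Op 1: a = malloc(2) -> a = 0; heap: [0-1 ALLOC][2-28 FREE]
Op 2: b = malloc(2) -> b = 2; heap: [0-1 ALLOC][2-3 ALLOC][4-28 FREE]
Op 3: b = realloc(b, 7) -> b = 2; heap: [0-1 ALLOC][2-8 ALLOC][9-28 FREE]
Op 4: a = realloc(a, 2) -> a = 0; heap: [0-1 ALLOC][2-8 ALLOC][9-28 FREE]
Op 5: c = malloc(7) -> c = 9; heap: [0-1 ALLOC][2-8 ALLOC][9-15 ALLOC][16-28 FREE]
Op 6: free(b) -> (freed b); heap: [0-1 ALLOC][2-8 FREE][9-15 ALLOC][16-28 FREE]
Op 7: c = realloc(c, 5) -> c = 9; heap: [0-1 ALLOC][2-8 FREE][9-13 ALLOC][14-28 FREE]
free(a): a = 0 -> block [0-1 ALLOC]; mark free, coalesce with adjacent free neighbors -> [0-8 FREE][9-13 ALLOC][14-28 FREE]

Answer: [0-8 FREE][9-13 ALLOC][14-28 FREE]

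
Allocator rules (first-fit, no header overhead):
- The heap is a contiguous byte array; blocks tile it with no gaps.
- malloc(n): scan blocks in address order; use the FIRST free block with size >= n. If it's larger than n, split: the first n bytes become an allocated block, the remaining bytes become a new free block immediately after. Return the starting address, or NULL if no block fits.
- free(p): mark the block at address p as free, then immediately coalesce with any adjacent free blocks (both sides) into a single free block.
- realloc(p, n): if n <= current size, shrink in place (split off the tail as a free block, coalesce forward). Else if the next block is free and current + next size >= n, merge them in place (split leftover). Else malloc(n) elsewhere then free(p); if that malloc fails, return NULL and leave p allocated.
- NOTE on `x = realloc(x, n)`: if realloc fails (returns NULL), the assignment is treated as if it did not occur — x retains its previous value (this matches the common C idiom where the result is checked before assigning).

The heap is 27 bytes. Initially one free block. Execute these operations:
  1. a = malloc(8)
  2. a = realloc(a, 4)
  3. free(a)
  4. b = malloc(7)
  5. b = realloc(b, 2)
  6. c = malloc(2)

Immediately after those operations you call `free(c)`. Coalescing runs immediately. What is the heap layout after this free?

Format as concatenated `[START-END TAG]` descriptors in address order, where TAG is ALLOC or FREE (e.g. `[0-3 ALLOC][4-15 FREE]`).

Op 1: a = malloc(8) -> a = 0; heap: [0-7 ALLOC][8-26 FREE]
Op 2: a = realloc(a, 4) -> a = 0; heap: [0-3 ALLOC][4-26 FREE]
Op 3: free(a) -> (freed a); heap: [0-26 FREE]
Op 4: b = malloc(7) -> b = 0; heap: [0-6 ALLOC][7-26 FREE]
Op 5: b = realloc(b, 2) -> b = 0; heap: [0-1 ALLOC][2-26 FREE]
Op 6: c = malloc(2) -> c = 2; heap: [0-1 ALLOC][2-3 ALLOC][4-26 FREE]
free(c): c = 2 -> block [2-3 ALLOC]; mark free, coalesce with adjacent free neighbors -> [0-1 ALLOC][2-26 FREE]

Answer: [0-1 ALLOC][2-26 FREE]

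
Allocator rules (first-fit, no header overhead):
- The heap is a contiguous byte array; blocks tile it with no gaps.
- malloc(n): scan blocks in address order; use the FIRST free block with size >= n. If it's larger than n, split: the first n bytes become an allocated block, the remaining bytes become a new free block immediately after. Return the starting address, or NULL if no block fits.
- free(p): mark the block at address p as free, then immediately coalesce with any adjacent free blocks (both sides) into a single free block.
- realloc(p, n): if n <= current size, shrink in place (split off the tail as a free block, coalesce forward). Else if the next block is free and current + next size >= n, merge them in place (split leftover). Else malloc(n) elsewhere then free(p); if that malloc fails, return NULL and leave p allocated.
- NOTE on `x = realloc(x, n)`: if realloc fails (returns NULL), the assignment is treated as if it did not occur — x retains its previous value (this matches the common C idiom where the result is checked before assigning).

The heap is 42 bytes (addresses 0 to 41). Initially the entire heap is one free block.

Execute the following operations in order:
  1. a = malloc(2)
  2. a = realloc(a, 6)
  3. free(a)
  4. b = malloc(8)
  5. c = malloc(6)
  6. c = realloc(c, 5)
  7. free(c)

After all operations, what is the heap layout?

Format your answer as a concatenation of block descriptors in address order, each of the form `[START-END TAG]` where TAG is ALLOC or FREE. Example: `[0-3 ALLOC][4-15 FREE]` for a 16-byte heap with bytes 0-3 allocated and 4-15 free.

Op 1: a = malloc(2) -> a = 0; heap: [0-1 ALLOC][2-41 FREE]
Op 2: a = realloc(a, 6) -> a = 0; heap: [0-5 ALLOC][6-41 FREE]
Op 3: free(a) -> (freed a); heap: [0-41 FREE]
Op 4: b = malloc(8) -> b = 0; heap: [0-7 ALLOC][8-41 FREE]
Op 5: c = malloc(6) -> c = 8; heap: [0-7 ALLOC][8-13 ALLOC][14-41 FREE]
Op 6: c = realloc(c, 5) -> c = 8; heap: [0-7 ALLOC][8-12 ALLOC][13-41 FREE]
Op 7: free(c) -> (freed c); heap: [0-7 ALLOC][8-41 FREE]

Answer: [0-7 ALLOC][8-41 FREE]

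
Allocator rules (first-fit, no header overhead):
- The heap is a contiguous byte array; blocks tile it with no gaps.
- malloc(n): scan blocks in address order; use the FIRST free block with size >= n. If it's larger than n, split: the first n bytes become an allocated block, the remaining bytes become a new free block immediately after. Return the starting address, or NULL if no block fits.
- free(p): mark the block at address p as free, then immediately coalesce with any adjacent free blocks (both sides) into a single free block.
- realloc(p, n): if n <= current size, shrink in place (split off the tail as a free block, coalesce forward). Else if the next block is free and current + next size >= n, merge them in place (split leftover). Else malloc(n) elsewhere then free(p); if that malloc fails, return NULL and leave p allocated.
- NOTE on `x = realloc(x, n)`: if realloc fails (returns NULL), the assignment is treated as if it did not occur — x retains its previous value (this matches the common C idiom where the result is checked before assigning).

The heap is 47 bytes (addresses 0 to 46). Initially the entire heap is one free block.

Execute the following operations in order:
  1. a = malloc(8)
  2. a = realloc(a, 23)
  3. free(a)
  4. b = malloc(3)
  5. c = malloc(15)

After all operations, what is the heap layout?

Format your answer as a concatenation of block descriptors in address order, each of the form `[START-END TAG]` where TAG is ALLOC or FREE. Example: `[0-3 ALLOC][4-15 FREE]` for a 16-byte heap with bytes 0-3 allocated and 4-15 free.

Answer: [0-2 ALLOC][3-17 ALLOC][18-46 FREE]

Derivation:
Op 1: a = malloc(8) -> a = 0; heap: [0-7 ALLOC][8-46 FREE]
Op 2: a = realloc(a, 23) -> a = 0; heap: [0-22 ALLOC][23-46 FREE]
Op 3: free(a) -> (freed a); heap: [0-46 FREE]
Op 4: b = malloc(3) -> b = 0; heap: [0-2 ALLOC][3-46 FREE]
Op 5: c = malloc(15) -> c = 3; heap: [0-2 ALLOC][3-17 ALLOC][18-46 FREE]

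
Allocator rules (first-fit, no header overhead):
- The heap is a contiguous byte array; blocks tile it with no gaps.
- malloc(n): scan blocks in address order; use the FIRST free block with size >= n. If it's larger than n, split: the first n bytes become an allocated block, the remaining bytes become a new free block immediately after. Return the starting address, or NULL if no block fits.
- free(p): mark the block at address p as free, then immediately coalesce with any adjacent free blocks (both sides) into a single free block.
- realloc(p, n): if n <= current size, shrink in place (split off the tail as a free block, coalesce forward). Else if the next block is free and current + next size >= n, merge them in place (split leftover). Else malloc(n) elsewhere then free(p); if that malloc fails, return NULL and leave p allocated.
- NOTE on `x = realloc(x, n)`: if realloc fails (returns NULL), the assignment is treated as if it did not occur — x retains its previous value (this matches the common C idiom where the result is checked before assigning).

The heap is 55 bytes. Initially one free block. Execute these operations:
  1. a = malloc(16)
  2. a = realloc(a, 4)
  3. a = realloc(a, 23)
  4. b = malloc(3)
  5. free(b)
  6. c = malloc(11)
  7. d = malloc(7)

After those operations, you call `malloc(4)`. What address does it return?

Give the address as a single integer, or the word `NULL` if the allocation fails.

Answer: 41

Derivation:
Op 1: a = malloc(16) -> a = 0; heap: [0-15 ALLOC][16-54 FREE]
Op 2: a = realloc(a, 4) -> a = 0; heap: [0-3 ALLOC][4-54 FREE]
Op 3: a = realloc(a, 23) -> a = 0; heap: [0-22 ALLOC][23-54 FREE]
Op 4: b = malloc(3) -> b = 23; heap: [0-22 ALLOC][23-25 ALLOC][26-54 FREE]
Op 5: free(b) -> (freed b); heap: [0-22 ALLOC][23-54 FREE]
Op 6: c = malloc(11) -> c = 23; heap: [0-22 ALLOC][23-33 ALLOC][34-54 FREE]
Op 7: d = malloc(7) -> d = 34; heap: [0-22 ALLOC][23-33 ALLOC][34-40 ALLOC][41-54 FREE]
malloc(4): first-fit scan over [0-22 ALLOC][23-33 ALLOC][34-40 ALLOC][41-54 FREE] -> 41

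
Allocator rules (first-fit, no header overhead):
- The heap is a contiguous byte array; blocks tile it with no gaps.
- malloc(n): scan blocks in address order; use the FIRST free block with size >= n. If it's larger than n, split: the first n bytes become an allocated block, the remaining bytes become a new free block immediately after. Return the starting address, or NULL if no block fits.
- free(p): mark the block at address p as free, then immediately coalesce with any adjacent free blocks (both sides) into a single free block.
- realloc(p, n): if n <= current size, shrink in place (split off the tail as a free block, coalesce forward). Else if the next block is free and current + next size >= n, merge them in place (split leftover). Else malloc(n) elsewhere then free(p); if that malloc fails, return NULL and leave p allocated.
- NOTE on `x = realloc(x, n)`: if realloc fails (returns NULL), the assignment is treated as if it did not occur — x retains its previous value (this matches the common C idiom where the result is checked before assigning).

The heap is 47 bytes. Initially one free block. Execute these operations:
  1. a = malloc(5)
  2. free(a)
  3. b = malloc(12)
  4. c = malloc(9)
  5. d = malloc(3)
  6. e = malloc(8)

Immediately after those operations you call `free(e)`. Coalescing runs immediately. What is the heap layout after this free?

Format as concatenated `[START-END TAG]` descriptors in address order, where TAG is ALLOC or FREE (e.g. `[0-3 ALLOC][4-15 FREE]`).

Answer: [0-11 ALLOC][12-20 ALLOC][21-23 ALLOC][24-46 FREE]

Derivation:
Op 1: a = malloc(5) -> a = 0; heap: [0-4 ALLOC][5-46 FREE]
Op 2: free(a) -> (freed a); heap: [0-46 FREE]
Op 3: b = malloc(12) -> b = 0; heap: [0-11 ALLOC][12-46 FREE]
Op 4: c = malloc(9) -> c = 12; heap: [0-11 ALLOC][12-20 ALLOC][21-46 FREE]
Op 5: d = malloc(3) -> d = 21; heap: [0-11 ALLOC][12-20 ALLOC][21-23 ALLOC][24-46 FREE]
Op 6: e = malloc(8) -> e = 24; heap: [0-11 ALLOC][12-20 ALLOC][21-23 ALLOC][24-31 ALLOC][32-46 FREE]
free(e): e = 24 -> block [24-31 ALLOC]; mark free, coalesce with adjacent free neighbors -> [0-11 ALLOC][12-20 ALLOC][21-23 ALLOC][24-46 FREE]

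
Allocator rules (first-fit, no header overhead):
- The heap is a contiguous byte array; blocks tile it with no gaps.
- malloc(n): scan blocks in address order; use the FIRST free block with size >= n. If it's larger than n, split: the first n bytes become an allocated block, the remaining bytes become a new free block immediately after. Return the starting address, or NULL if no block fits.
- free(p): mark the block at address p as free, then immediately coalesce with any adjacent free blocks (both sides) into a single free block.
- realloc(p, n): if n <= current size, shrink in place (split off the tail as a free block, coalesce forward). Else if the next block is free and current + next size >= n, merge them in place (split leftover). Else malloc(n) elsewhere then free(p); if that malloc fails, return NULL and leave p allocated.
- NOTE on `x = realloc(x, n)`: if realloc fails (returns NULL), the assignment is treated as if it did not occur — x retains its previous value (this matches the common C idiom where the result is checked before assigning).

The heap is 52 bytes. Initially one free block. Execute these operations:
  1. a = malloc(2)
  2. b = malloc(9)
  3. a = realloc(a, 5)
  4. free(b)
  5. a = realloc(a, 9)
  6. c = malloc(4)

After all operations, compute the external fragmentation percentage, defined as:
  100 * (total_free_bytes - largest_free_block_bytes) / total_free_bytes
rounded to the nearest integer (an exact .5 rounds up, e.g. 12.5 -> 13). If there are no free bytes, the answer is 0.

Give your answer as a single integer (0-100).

Op 1: a = malloc(2) -> a = 0; heap: [0-1 ALLOC][2-51 FREE]
Op 2: b = malloc(9) -> b = 2; heap: [0-1 ALLOC][2-10 ALLOC][11-51 FREE]
Op 3: a = realloc(a, 5) -> a = 11; heap: [0-1 FREE][2-10 ALLOC][11-15 ALLOC][16-51 FREE]
Op 4: free(b) -> (freed b); heap: [0-10 FREE][11-15 ALLOC][16-51 FREE]
Op 5: a = realloc(a, 9) -> a = 11; heap: [0-10 FREE][11-19 ALLOC][20-51 FREE]
Op 6: c = malloc(4) -> c = 0; heap: [0-3 ALLOC][4-10 FREE][11-19 ALLOC][20-51 FREE]
Free blocks: [7 32] total_free=39 largest=32 -> 100*(39-32)/39 = 700/39 ≈ 17.949 -> rounds to 18

Answer: 18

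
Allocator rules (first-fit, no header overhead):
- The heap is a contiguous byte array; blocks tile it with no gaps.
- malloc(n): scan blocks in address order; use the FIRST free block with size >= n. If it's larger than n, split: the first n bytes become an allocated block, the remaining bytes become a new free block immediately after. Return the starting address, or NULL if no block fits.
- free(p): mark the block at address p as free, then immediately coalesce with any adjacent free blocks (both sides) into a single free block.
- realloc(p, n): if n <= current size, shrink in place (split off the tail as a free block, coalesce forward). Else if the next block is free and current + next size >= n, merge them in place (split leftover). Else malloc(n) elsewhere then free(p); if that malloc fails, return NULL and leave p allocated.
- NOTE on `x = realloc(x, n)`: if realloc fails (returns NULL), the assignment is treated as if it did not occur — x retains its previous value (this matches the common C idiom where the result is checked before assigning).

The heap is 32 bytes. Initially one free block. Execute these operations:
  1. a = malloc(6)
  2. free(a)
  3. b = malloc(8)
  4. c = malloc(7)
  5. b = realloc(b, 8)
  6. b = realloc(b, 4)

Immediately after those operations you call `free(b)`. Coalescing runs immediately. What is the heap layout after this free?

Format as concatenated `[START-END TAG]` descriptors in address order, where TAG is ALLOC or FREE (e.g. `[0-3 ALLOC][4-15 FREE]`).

Op 1: a = malloc(6) -> a = 0; heap: [0-5 ALLOC][6-31 FREE]
Op 2: free(a) -> (freed a); heap: [0-31 FREE]
Op 3: b = malloc(8) -> b = 0; heap: [0-7 ALLOC][8-31 FREE]
Op 4: c = malloc(7) -> c = 8; heap: [0-7 ALLOC][8-14 ALLOC][15-31 FREE]
Op 5: b = realloc(b, 8) -> b = 0; heap: [0-7 ALLOC][8-14 ALLOC][15-31 FREE]
Op 6: b = realloc(b, 4) -> b = 0; heap: [0-3 ALLOC][4-7 FREE][8-14 ALLOC][15-31 FREE]
free(b): b = 0 -> block [0-3 ALLOC]; mark free, coalesce with adjacent free neighbors -> [0-7 FREE][8-14 ALLOC][15-31 FREE]

Answer: [0-7 FREE][8-14 ALLOC][15-31 FREE]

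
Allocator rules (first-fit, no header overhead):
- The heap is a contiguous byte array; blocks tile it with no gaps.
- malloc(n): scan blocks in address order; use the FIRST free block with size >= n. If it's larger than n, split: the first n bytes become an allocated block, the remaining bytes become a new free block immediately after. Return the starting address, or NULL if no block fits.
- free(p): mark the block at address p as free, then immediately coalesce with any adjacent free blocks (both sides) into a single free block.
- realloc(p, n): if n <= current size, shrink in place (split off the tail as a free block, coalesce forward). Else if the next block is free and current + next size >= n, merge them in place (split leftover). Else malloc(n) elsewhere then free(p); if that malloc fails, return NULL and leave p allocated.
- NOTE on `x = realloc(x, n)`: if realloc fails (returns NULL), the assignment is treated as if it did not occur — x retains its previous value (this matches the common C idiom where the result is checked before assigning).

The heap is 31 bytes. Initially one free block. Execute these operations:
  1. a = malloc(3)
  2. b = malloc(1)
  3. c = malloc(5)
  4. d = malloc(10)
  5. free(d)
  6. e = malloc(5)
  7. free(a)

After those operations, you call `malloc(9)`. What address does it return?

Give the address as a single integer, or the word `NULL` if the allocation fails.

Op 1: a = malloc(3) -> a = 0; heap: [0-2 ALLOC][3-30 FREE]
Op 2: b = malloc(1) -> b = 3; heap: [0-2 ALLOC][3-3 ALLOC][4-30 FREE]
Op 3: c = malloc(5) -> c = 4; heap: [0-2 ALLOC][3-3 ALLOC][4-8 ALLOC][9-30 FREE]
Op 4: d = malloc(10) -> d = 9; heap: [0-2 ALLOC][3-3 ALLOC][4-8 ALLOC][9-18 ALLOC][19-30 FREE]
Op 5: free(d) -> (freed d); heap: [0-2 ALLOC][3-3 ALLOC][4-8 ALLOC][9-30 FREE]
Op 6: e = malloc(5) -> e = 9; heap: [0-2 ALLOC][3-3 ALLOC][4-8 ALLOC][9-13 ALLOC][14-30 FREE]
Op 7: free(a) -> (freed a); heap: [0-2 FREE][3-3 ALLOC][4-8 ALLOC][9-13 ALLOC][14-30 FREE]
malloc(9): first-fit scan over [0-2 FREE][3-3 ALLOC][4-8 ALLOC][9-13 ALLOC][14-30 FREE] -> 14

Answer: 14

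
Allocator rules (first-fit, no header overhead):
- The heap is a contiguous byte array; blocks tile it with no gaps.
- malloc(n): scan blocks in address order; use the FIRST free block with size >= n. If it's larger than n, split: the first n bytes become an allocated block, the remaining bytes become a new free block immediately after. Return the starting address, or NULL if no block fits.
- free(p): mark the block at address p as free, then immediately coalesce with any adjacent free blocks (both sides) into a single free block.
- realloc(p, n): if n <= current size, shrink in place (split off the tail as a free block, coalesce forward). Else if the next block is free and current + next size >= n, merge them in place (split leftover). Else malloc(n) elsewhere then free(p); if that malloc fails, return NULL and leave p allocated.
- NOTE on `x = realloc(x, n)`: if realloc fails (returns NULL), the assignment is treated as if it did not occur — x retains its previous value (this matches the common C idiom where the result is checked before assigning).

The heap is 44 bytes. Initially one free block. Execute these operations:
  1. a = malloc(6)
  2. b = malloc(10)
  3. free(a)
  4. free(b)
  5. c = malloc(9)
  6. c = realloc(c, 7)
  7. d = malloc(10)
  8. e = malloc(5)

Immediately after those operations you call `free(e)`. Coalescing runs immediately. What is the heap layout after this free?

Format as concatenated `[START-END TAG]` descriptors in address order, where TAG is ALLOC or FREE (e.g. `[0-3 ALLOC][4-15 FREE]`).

Op 1: a = malloc(6) -> a = 0; heap: [0-5 ALLOC][6-43 FREE]
Op 2: b = malloc(10) -> b = 6; heap: [0-5 ALLOC][6-15 ALLOC][16-43 FREE]
Op 3: free(a) -> (freed a); heap: [0-5 FREE][6-15 ALLOC][16-43 FREE]
Op 4: free(b) -> (freed b); heap: [0-43 FREE]
Op 5: c = malloc(9) -> c = 0; heap: [0-8 ALLOC][9-43 FREE]
Op 6: c = realloc(c, 7) -> c = 0; heap: [0-6 ALLOC][7-43 FREE]
Op 7: d = malloc(10) -> d = 7; heap: [0-6 ALLOC][7-16 ALLOC][17-43 FREE]
Op 8: e = malloc(5) -> e = 17; heap: [0-6 ALLOC][7-16 ALLOC][17-21 ALLOC][22-43 FREE]
free(e): e = 17 -> block [17-21 ALLOC]; mark free, coalesce with adjacent free neighbors -> [0-6 ALLOC][7-16 ALLOC][17-43 FREE]

Answer: [0-6 ALLOC][7-16 ALLOC][17-43 FREE]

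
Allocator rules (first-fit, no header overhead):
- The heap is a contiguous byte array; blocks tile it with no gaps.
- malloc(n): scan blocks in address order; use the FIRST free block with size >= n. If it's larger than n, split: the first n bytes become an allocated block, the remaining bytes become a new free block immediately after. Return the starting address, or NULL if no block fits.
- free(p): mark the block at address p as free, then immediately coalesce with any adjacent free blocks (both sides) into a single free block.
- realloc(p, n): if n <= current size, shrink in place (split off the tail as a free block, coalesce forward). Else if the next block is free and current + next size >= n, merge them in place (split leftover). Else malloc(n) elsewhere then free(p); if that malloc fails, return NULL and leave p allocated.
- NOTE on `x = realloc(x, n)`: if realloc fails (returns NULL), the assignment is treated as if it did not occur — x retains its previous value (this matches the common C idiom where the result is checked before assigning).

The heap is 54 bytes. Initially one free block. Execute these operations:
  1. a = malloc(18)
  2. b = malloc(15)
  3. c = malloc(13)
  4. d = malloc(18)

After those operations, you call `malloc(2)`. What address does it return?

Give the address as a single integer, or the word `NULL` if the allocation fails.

Op 1: a = malloc(18) -> a = 0; heap: [0-17 ALLOC][18-53 FREE]
Op 2: b = malloc(15) -> b = 18; heap: [0-17 ALLOC][18-32 ALLOC][33-53 FREE]
Op 3: c = malloc(13) -> c = 33; heap: [0-17 ALLOC][18-32 ALLOC][33-45 ALLOC][46-53 FREE]
Op 4: d = malloc(18) -> d = NULL; heap: [0-17 ALLOC][18-32 ALLOC][33-45 ALLOC][46-53 FREE]
malloc(2): first-fit scan over [0-17 ALLOC][18-32 ALLOC][33-45 ALLOC][46-53 FREE] -> 46

Answer: 46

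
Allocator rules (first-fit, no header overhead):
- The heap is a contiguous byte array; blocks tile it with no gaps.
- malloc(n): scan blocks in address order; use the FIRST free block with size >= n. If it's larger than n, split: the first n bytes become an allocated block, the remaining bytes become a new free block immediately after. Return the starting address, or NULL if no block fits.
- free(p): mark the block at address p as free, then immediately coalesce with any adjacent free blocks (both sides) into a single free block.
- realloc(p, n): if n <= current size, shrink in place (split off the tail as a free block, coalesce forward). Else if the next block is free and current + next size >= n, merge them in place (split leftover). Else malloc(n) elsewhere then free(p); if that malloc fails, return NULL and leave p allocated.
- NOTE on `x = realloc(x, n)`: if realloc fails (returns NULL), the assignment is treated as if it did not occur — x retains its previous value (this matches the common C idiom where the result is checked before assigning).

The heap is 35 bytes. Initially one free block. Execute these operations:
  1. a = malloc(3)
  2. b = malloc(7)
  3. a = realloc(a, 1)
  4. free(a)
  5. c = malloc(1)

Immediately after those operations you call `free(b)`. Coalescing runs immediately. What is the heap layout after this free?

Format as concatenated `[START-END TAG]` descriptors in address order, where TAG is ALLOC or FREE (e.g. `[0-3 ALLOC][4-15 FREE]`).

Op 1: a = malloc(3) -> a = 0; heap: [0-2 ALLOC][3-34 FREE]
Op 2: b = malloc(7) -> b = 3; heap: [0-2 ALLOC][3-9 ALLOC][10-34 FREE]
Op 3: a = realloc(a, 1) -> a = 0; heap: [0-0 ALLOC][1-2 FREE][3-9 ALLOC][10-34 FREE]
Op 4: free(a) -> (freed a); heap: [0-2 FREE][3-9 ALLOC][10-34 FREE]
Op 5: c = malloc(1) -> c = 0; heap: [0-0 ALLOC][1-2 FREE][3-9 ALLOC][10-34 FREE]
free(b): b = 3 -> block [3-9 ALLOC]; mark free, coalesce with adjacent free neighbors -> [0-0 ALLOC][1-34 FREE]

Answer: [0-0 ALLOC][1-34 FREE]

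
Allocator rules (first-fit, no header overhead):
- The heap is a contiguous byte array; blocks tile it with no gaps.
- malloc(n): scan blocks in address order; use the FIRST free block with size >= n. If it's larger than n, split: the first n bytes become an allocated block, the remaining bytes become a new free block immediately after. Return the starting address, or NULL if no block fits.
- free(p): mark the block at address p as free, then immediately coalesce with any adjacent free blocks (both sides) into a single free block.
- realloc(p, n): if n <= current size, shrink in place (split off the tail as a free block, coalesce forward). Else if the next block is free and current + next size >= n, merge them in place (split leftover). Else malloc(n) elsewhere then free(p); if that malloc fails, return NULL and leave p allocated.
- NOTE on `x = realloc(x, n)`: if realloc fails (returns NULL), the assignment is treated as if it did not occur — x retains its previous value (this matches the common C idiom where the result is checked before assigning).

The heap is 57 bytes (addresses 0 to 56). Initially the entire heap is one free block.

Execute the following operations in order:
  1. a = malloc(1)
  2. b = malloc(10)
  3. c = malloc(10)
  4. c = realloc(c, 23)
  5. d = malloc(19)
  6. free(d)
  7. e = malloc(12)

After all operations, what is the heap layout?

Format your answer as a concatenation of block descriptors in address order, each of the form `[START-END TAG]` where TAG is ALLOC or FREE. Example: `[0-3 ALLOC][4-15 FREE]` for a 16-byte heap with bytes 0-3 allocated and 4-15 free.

Op 1: a = malloc(1) -> a = 0; heap: [0-0 ALLOC][1-56 FREE]
Op 2: b = malloc(10) -> b = 1; heap: [0-0 ALLOC][1-10 ALLOC][11-56 FREE]
Op 3: c = malloc(10) -> c = 11; heap: [0-0 ALLOC][1-10 ALLOC][11-20 ALLOC][21-56 FREE]
Op 4: c = realloc(c, 23) -> c = 11; heap: [0-0 ALLOC][1-10 ALLOC][11-33 ALLOC][34-56 FREE]
Op 5: d = malloc(19) -> d = 34; heap: [0-0 ALLOC][1-10 ALLOC][11-33 ALLOC][34-52 ALLOC][53-56 FREE]
Op 6: free(d) -> (freed d); heap: [0-0 ALLOC][1-10 ALLOC][11-33 ALLOC][34-56 FREE]
Op 7: e = malloc(12) -> e = 34; heap: [0-0 ALLOC][1-10 ALLOC][11-33 ALLOC][34-45 ALLOC][46-56 FREE]

Answer: [0-0 ALLOC][1-10 ALLOC][11-33 ALLOC][34-45 ALLOC][46-56 FREE]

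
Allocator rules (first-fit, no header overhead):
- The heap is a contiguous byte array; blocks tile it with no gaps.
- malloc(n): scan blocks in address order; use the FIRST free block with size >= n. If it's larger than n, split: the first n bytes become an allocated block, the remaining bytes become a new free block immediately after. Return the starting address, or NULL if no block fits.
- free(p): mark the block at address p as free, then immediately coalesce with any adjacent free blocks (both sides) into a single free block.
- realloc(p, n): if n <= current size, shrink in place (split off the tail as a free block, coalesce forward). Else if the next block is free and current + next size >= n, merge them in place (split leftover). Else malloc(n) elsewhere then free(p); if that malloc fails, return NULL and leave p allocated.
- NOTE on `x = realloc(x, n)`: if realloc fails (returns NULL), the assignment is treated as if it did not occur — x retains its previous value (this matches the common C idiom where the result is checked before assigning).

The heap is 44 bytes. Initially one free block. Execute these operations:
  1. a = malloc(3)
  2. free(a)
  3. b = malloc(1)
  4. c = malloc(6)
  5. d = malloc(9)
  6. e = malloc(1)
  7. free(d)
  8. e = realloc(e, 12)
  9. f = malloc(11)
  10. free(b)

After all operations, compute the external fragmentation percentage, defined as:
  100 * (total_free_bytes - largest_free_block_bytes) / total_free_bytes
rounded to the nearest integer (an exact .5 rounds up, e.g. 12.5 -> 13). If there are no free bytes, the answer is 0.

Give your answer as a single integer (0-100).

Op 1: a = malloc(3) -> a = 0; heap: [0-2 ALLOC][3-43 FREE]
Op 2: free(a) -> (freed a); heap: [0-43 FREE]
Op 3: b = malloc(1) -> b = 0; heap: [0-0 ALLOC][1-43 FREE]
Op 4: c = malloc(6) -> c = 1; heap: [0-0 ALLOC][1-6 ALLOC][7-43 FREE]
Op 5: d = malloc(9) -> d = 7; heap: [0-0 ALLOC][1-6 ALLOC][7-15 ALLOC][16-43 FREE]
Op 6: e = malloc(1) -> e = 16; heap: [0-0 ALLOC][1-6 ALLOC][7-15 ALLOC][16-16 ALLOC][17-43 FREE]
Op 7: free(d) -> (freed d); heap: [0-0 ALLOC][1-6 ALLOC][7-15 FREE][16-16 ALLOC][17-43 FREE]
Op 8: e = realloc(e, 12) -> e = 16; heap: [0-0 ALLOC][1-6 ALLOC][7-15 FREE][16-27 ALLOC][28-43 FREE]
Op 9: f = malloc(11) -> f = 28; heap: [0-0 ALLOC][1-6 ALLOC][7-15 FREE][16-27 ALLOC][28-38 ALLOC][39-43 FREE]
Op 10: free(b) -> (freed b); heap: [0-0 FREE][1-6 ALLOC][7-15 FREE][16-27 ALLOC][28-38 ALLOC][39-43 FREE]
Free blocks: [1 9 5] total_free=15 largest=9 -> 100*(15-9)/15 = 600/15 = 40

Answer: 40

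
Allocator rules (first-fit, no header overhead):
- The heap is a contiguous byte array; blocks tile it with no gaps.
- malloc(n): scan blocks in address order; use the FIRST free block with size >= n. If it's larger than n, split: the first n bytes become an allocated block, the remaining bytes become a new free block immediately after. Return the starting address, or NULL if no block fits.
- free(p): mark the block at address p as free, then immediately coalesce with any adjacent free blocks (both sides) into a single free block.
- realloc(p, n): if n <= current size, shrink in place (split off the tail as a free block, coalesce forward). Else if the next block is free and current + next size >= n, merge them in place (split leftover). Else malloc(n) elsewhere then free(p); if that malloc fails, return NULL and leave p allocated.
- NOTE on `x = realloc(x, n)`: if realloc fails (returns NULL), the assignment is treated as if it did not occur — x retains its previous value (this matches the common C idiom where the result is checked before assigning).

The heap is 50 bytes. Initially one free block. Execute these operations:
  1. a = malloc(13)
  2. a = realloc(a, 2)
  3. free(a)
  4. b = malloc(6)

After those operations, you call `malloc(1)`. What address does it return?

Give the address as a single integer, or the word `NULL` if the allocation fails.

Op 1: a = malloc(13) -> a = 0; heap: [0-12 ALLOC][13-49 FREE]
Op 2: a = realloc(a, 2) -> a = 0; heap: [0-1 ALLOC][2-49 FREE]
Op 3: free(a) -> (freed a); heap: [0-49 FREE]
Op 4: b = malloc(6) -> b = 0; heap: [0-5 ALLOC][6-49 FREE]
malloc(1): first-fit scan over [0-5 ALLOC][6-49 FREE] -> 6

Answer: 6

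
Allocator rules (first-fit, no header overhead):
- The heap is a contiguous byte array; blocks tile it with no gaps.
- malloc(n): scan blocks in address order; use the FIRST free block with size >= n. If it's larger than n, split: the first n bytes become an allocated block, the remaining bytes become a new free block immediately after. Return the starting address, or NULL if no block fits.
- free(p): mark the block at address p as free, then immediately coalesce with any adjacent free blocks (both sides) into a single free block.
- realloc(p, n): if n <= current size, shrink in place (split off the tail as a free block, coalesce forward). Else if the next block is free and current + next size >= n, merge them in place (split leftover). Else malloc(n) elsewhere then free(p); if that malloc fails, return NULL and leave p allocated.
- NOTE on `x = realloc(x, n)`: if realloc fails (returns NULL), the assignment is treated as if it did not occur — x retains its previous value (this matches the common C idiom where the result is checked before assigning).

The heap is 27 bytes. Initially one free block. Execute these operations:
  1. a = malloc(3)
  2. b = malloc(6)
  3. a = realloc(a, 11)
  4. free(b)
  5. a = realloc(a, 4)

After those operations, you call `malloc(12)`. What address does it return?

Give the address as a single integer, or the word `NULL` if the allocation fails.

Op 1: a = malloc(3) -> a = 0; heap: [0-2 ALLOC][3-26 FREE]
Op 2: b = malloc(6) -> b = 3; heap: [0-2 ALLOC][3-8 ALLOC][9-26 FREE]
Op 3: a = realloc(a, 11) -> a = 9; heap: [0-2 FREE][3-8 ALLOC][9-19 ALLOC][20-26 FREE]
Op 4: free(b) -> (freed b); heap: [0-8 FREE][9-19 ALLOC][20-26 FREE]
Op 5: a = realloc(a, 4) -> a = 9; heap: [0-8 FREE][9-12 ALLOC][13-26 FREE]
malloc(12): first-fit scan over [0-8 FREE][9-12 ALLOC][13-26 FREE] -> 13

Answer: 13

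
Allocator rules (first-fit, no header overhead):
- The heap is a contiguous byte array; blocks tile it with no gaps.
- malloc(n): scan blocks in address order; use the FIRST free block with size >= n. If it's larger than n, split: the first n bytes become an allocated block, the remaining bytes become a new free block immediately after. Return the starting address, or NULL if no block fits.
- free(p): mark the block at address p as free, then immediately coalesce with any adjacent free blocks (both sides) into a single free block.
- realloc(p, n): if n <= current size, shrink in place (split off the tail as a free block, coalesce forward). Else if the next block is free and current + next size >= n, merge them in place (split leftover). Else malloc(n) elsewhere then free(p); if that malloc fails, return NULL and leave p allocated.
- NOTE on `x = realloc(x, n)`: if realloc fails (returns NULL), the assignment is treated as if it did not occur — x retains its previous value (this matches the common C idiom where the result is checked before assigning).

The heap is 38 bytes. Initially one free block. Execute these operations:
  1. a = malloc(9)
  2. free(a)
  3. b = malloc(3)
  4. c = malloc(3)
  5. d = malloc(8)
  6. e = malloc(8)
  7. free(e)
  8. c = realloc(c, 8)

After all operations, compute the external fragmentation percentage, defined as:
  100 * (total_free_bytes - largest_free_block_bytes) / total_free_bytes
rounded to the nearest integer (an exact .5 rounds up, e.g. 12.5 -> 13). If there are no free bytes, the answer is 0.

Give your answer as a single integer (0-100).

Answer: 16

Derivation:
Op 1: a = malloc(9) -> a = 0; heap: [0-8 ALLOC][9-37 FREE]
Op 2: free(a) -> (freed a); heap: [0-37 FREE]
Op 3: b = malloc(3) -> b = 0; heap: [0-2 ALLOC][3-37 FREE]
Op 4: c = malloc(3) -> c = 3; heap: [0-2 ALLOC][3-5 ALLOC][6-37 FREE]
Op 5: d = malloc(8) -> d = 6; heap: [0-2 ALLOC][3-5 ALLOC][6-13 ALLOC][14-37 FREE]
Op 6: e = malloc(8) -> e = 14; heap: [0-2 ALLOC][3-5 ALLOC][6-13 ALLOC][14-21 ALLOC][22-37 FREE]
Op 7: free(e) -> (freed e); heap: [0-2 ALLOC][3-5 ALLOC][6-13 ALLOC][14-37 FREE]
Op 8: c = realloc(c, 8) -> c = 14; heap: [0-2 ALLOC][3-5 FREE][6-13 ALLOC][14-21 ALLOC][22-37 FREE]
Free blocks: [3 16] total_free=19 largest=16 -> 100*(19-16)/19 = 300/19 ≈ 15.789 -> rounds to 16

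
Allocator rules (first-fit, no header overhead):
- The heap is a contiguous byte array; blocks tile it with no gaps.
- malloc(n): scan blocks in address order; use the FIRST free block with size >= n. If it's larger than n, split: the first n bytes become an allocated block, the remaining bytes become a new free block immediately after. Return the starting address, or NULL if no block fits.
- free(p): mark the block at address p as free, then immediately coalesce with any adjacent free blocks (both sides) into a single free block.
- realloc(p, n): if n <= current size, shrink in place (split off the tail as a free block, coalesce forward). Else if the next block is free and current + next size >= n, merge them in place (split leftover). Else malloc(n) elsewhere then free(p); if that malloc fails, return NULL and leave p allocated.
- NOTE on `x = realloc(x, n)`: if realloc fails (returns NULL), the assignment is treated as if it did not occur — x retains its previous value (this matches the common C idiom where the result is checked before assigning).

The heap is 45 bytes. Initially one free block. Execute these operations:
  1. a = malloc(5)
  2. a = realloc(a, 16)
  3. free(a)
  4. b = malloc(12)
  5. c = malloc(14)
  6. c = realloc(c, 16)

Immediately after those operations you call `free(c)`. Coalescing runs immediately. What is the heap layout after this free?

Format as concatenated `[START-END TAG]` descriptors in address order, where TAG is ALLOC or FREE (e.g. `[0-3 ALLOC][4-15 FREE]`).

Op 1: a = malloc(5) -> a = 0; heap: [0-4 ALLOC][5-44 FREE]
Op 2: a = realloc(a, 16) -> a = 0; heap: [0-15 ALLOC][16-44 FREE]
Op 3: free(a) -> (freed a); heap: [0-44 FREE]
Op 4: b = malloc(12) -> b = 0; heap: [0-11 ALLOC][12-44 FREE]
Op 5: c = malloc(14) -> c = 12; heap: [0-11 ALLOC][12-25 ALLOC][26-44 FREE]
Op 6: c = realloc(c, 16) -> c = 12; heap: [0-11 ALLOC][12-27 ALLOC][28-44 FREE]
free(c): c = 12 -> block [12-27 ALLOC]; mark free, coalesce with adjacent free neighbors -> [0-11 ALLOC][12-44 FREE]

Answer: [0-11 ALLOC][12-44 FREE]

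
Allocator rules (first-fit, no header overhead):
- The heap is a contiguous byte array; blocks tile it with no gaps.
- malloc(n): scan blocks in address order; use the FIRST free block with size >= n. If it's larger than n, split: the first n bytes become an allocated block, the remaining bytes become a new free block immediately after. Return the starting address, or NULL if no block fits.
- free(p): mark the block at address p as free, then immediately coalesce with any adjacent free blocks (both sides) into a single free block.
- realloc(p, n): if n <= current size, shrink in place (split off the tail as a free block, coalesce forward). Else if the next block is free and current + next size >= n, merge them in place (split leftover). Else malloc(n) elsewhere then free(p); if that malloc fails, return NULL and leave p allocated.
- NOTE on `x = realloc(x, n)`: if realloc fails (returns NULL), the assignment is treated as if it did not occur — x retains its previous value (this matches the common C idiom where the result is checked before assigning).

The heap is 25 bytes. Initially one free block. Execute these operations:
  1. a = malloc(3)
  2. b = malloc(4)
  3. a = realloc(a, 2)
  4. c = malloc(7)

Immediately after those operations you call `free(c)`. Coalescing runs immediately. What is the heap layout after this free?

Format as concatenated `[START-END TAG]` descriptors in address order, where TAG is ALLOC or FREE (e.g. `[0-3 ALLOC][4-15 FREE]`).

Answer: [0-1 ALLOC][2-2 FREE][3-6 ALLOC][7-24 FREE]

Derivation:
Op 1: a = malloc(3) -> a = 0; heap: [0-2 ALLOC][3-24 FREE]
Op 2: b = malloc(4) -> b = 3; heap: [0-2 ALLOC][3-6 ALLOC][7-24 FREE]
Op 3: a = realloc(a, 2) -> a = 0; heap: [0-1 ALLOC][2-2 FREE][3-6 ALLOC][7-24 FREE]
Op 4: c = malloc(7) -> c = 7; heap: [0-1 ALLOC][2-2 FREE][3-6 ALLOC][7-13 ALLOC][14-24 FREE]
free(c): c = 7 -> block [7-13 ALLOC]; mark free, coalesce with adjacent free neighbors -> [0-1 ALLOC][2-2 FREE][3-6 ALLOC][7-24 FREE]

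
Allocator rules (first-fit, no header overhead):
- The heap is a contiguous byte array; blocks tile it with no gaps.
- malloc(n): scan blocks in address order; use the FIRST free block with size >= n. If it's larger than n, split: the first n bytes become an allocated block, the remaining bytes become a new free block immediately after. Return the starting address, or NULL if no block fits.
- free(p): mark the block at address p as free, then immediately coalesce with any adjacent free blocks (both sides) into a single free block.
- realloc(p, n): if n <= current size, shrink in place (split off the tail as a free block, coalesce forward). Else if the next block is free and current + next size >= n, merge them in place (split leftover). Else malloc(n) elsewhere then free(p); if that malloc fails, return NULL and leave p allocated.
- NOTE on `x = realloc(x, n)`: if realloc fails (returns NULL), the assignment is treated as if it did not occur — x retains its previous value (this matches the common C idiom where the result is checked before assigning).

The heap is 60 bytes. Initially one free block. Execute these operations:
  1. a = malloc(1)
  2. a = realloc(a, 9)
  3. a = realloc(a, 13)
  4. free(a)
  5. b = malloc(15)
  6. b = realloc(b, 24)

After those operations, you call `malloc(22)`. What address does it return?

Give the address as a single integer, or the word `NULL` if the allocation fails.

Answer: 24

Derivation:
Op 1: a = malloc(1) -> a = 0; heap: [0-0 ALLOC][1-59 FREE]
Op 2: a = realloc(a, 9) -> a = 0; heap: [0-8 ALLOC][9-59 FREE]
Op 3: a = realloc(a, 13) -> a = 0; heap: [0-12 ALLOC][13-59 FREE]
Op 4: free(a) -> (freed a); heap: [0-59 FREE]
Op 5: b = malloc(15) -> b = 0; heap: [0-14 ALLOC][15-59 FREE]
Op 6: b = realloc(b, 24) -> b = 0; heap: [0-23 ALLOC][24-59 FREE]
malloc(22): first-fit scan over [0-23 ALLOC][24-59 FREE] -> 24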